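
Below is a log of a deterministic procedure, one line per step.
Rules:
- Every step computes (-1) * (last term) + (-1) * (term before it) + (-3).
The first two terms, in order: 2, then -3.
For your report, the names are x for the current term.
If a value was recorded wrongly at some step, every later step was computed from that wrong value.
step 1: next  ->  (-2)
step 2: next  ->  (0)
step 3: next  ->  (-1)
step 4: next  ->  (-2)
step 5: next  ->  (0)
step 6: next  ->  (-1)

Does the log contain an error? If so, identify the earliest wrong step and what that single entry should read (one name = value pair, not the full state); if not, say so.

step 1: x = -1*(-3) + (-1)*(2) + (-3) = -2 -> consistent with the log
step 2: x = -1*(-2) + (-1)*(-3) + (-3) = 2 -> this is not what the log shows
The audit stops at step 2: the recorded entry is wrong and should be x = 2.

step 2, x = 2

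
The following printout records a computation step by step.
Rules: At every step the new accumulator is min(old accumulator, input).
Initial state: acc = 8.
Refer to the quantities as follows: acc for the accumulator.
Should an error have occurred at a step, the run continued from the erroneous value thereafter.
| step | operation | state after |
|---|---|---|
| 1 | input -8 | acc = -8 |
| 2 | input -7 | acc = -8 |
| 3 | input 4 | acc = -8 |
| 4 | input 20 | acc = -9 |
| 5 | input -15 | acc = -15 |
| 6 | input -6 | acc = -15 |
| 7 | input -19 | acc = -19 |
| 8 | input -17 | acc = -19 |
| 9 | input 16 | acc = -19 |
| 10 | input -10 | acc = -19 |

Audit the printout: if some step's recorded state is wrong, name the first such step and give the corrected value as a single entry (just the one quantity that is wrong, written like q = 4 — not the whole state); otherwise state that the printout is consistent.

Step 1: acc = min(8, -8) = -8 — in agreement.
Step 2: acc = min(-8, -7) = -8 — matches.
Step 3: acc = min(-8, 4) = -8 — matches.
Step 4: acc = min(-8, 20) = -8 — first mismatch against the printout.
First deviation found at step 4; the corrected entry is acc = -8.

step 4, acc = -8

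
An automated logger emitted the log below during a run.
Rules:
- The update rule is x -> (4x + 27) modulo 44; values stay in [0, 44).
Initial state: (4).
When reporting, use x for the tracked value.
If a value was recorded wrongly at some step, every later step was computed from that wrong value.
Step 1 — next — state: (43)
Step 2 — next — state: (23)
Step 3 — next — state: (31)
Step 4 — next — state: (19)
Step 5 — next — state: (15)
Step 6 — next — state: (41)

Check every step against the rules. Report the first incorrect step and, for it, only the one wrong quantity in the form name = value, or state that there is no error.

step 1: x = (4*4 + 27) mod 44 = 43 -> no discrepancy
step 2: x = (4*43 + 27) mod 44 = 23 -> matches
step 3: x = (4*23 + 27) mod 44 = 31 -> in agreement
step 4: x = (4*31 + 27) mod 44 = 19 -> matches
step 5: x = (4*19 + 27) mod 44 = 15 -> confirmed correct
step 6: x = (4*15 + 27) mod 44 = 43 -> the log has a different value
Conclusion: step 6 carries the first error; the entry should be x = 43.

step 6, x = 43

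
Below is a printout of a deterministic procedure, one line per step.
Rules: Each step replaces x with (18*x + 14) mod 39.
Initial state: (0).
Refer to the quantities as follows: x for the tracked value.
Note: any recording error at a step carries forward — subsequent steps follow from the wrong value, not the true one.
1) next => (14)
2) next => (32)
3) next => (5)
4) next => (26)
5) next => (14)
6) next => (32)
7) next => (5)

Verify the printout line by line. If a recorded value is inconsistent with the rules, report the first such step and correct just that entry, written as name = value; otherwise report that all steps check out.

no error

Step 1: x = (18*0 + 14) mod 39 = 14 — exactly as logged.
Step 2: x = (18*14 + 14) mod 39 = 32 — checks out.
Step 3: x = (18*32 + 14) mod 39 = 5 — consistent with the printout.
Step 4: x = (18*5 + 14) mod 39 = 26 — no discrepancy.
Step 5: x = (18*26 + 14) mod 39 = 14 — in agreement.
Step 6: x = (18*14 + 14) mod 39 = 32 — consistent with the printout.
Step 7: x = (18*32 + 14) mod 39 = 5 — same as recorded.
The recomputation confirms every line.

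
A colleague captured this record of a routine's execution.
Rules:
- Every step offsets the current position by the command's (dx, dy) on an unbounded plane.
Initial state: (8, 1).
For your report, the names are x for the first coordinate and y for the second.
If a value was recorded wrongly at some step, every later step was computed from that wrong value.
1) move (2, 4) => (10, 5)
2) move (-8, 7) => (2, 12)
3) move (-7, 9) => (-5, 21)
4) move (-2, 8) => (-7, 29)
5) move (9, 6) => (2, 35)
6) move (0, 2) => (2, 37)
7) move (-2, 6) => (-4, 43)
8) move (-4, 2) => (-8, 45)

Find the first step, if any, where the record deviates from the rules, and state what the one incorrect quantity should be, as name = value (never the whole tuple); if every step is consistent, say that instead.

step 7, x = 0

1. x = 8 + (2) = 10, y = 1 + (4) = 5 (verified)
2. x = 10 + (-8) = 2, y = 5 + (7) = 12 (matches)
3. x = 2 + (-7) = -5, y = 12 + (9) = 21 (exactly as logged)
4. x = -5 + (-2) = -7, y = 21 + (8) = 29 (exactly as logged)
5. x = -7 + (9) = 2, y = 29 + (6) = 35 (in agreement)
6. x = 2 + (0) = 2, y = 35 + (2) = 37 (agrees with the record)
7. x = 2 + (-2) = 0, y = 37 + (6) = 43 (the entry is off here)
The earliest wrong entry is at step 7: it should read x = 0.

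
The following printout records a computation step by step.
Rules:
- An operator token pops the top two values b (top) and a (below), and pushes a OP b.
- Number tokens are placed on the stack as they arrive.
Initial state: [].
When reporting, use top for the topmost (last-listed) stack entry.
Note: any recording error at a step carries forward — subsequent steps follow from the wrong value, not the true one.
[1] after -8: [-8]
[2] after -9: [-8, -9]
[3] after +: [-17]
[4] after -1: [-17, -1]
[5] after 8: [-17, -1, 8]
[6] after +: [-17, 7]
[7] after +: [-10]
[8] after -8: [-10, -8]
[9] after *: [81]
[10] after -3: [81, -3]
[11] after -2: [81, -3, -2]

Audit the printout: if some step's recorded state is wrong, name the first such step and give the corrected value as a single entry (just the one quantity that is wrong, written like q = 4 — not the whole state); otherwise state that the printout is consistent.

step 1: push -8: top = -8 -> verified
step 2: push -9: top = -9 -> checks out
step 3: -8 + -9 = -17 -> consistent with the printout
step 4: push -1: top = -1 -> agrees with the printout
step 5: push 8: top = 8 -> verified
step 6: -1 + 8 = 7 -> agrees with the printout
step 7: -17 + 7 = -10 -> no discrepancy
step 8: push -8: top = -8 -> no discrepancy
step 9: -10 * -8 = 80 -> the printout disagrees here
The audit stops at step 9: the recorded entry is wrong and should be top = 80.

step 9, top = 80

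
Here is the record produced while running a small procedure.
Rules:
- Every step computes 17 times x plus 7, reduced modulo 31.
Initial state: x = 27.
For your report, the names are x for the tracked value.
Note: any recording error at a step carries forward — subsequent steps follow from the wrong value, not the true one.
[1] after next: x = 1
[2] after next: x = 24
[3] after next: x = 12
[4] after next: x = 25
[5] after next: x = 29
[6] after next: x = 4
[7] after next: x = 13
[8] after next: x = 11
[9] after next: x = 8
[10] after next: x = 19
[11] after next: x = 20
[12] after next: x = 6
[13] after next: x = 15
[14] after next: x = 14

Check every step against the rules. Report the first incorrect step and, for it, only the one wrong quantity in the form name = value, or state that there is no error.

1. x = (17*27 + 7) mod 31 = 1 (exactly as logged)
2. x = (17*1 + 7) mod 31 = 24 (agrees with the record)
3. x = (17*24 + 7) mod 31 = 12 (confirmed correct)
4. x = (17*12 + 7) mod 31 = 25 (agrees with the record)
5. x = (17*25 + 7) mod 31 = 29 (agrees with the record)
6. x = (17*29 + 7) mod 31 = 4 (agrees with the record)
7. x = (17*4 + 7) mod 31 = 13 (confirmed correct)
8. x = (17*13 + 7) mod 31 = 11 (in agreement)
9. x = (17*11 + 7) mod 31 = 8 (exactly as logged)
10. x = (17*8 + 7) mod 31 = 19 (matches)
11. x = (17*19 + 7) mod 31 = 20 (checks out)
12. x = (17*20 + 7) mod 31 = 6 (verified)
13. x = (17*6 + 7) mod 31 = 16 (the entry is off here)
The earliest wrong entry is at step 13: it should read x = 16.

step 13, x = 16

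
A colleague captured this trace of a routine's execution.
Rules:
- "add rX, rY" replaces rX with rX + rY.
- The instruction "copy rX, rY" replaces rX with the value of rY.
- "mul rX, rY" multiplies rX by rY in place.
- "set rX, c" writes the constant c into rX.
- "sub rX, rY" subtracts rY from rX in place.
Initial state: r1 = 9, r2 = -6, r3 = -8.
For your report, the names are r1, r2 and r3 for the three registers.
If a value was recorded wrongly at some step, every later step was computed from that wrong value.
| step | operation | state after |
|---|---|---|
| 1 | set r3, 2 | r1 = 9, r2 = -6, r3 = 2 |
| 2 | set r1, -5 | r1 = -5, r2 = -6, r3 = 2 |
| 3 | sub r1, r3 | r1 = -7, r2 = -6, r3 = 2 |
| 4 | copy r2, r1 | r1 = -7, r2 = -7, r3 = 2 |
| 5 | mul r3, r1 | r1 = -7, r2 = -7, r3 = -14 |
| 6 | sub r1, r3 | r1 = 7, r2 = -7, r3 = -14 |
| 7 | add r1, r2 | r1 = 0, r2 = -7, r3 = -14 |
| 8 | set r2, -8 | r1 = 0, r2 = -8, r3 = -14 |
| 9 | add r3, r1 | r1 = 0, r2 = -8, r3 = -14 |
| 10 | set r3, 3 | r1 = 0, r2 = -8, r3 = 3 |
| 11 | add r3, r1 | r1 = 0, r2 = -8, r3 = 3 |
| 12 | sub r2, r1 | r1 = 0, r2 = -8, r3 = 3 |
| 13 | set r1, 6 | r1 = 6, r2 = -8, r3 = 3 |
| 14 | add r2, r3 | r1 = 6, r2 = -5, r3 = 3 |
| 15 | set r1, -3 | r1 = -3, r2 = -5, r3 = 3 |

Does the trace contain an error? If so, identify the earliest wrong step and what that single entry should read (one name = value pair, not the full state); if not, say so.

no error

Step 1: r3 = 2 — checks out.
Step 2: r1 = -5 — verified.
Step 3: r1 = -5 - 2 = -7 — agrees with the trace.
Step 4: r2 = -7 — in agreement.
Step 5: r3 = 2 * -7 = -14 — matches.
Step 6: r1 = -7 - -14 = 7 — confirmed correct.
Step 7: r1 = 7 + -7 = 0 — no discrepancy.
Step 8: r2 = -8 — same as recorded.
Step 9: r3 = -14 + 0 = -14 — consistent with the trace.
Step 10: r3 = 3 — same as recorded.
Step 11: r3 = 3 + 0 = 3 — exactly as logged.
Step 12: r2 = -8 - 0 = -8 — agrees with the trace.
Step 13: r1 = 6 — exactly as logged.
Step 14: r2 = -8 + 3 = -5 — agrees with the trace.
Step 15: r1 = -3 — in agreement.
Every step is consistent.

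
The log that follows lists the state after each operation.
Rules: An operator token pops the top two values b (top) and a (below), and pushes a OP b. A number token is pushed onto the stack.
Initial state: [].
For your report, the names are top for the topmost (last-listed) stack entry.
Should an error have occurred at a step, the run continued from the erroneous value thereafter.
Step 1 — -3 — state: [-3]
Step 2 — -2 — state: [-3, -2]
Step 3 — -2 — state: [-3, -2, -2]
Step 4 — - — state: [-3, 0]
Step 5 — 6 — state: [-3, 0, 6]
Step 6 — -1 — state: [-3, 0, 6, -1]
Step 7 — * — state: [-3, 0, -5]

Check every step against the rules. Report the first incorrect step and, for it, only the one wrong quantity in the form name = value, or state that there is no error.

step 7, top = -6

Step 1: push -3: top = -3 — agrees with the log.
Step 2: push -2: top = -2 — no discrepancy.
Step 3: push -2: top = -2 — matches.
Step 4: -2 - -2 = 0 — in agreement.
Step 5: push 6: top = 6 — same as recorded.
Step 6: push -1: top = -1 — in agreement.
Step 7: 6 * -1 = -6 — the entry is off here.
First deviation found at step 7; the corrected entry is top = -6.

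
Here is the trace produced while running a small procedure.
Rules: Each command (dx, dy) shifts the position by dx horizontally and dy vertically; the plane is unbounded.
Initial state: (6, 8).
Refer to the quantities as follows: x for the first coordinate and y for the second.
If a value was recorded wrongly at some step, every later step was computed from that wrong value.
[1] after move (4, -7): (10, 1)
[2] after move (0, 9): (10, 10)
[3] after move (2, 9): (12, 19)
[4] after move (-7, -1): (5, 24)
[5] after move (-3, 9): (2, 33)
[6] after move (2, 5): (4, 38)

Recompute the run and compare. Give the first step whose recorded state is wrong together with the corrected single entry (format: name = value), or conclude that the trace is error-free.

Step 1: x = 6 + (4) = 10, y = 8 + (-7) = 1 — in agreement.
Step 2: x = 10 + (0) = 10, y = 1 + (9) = 10 — confirmed correct.
Step 3: x = 10 + (2) = 12, y = 10 + (9) = 19 — exactly as logged.
Step 4: x = 12 + (-7) = 5, y = 19 + (-1) = 18 — this is not what the trace shows.
First deviation found at step 4; the corrected entry is y = 18.

step 4, y = 18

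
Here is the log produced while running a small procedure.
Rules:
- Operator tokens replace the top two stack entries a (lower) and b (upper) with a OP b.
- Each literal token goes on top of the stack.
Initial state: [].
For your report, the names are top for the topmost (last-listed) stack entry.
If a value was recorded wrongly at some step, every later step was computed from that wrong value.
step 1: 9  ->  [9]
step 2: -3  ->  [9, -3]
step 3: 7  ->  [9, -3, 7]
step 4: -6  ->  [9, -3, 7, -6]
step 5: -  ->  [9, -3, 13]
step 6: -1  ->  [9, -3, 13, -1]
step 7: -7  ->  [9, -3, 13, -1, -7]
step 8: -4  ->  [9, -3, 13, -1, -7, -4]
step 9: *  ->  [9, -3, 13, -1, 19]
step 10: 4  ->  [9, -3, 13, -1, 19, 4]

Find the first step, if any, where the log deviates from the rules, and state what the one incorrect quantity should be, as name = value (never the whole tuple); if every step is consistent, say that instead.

step 9, top = 28

Step 1: push 9: top = 9 — same as recorded.
Step 2: push -3: top = -3 — verified.
Step 3: push 7: top = 7 — same as recorded.
Step 4: push -6: top = -6 — exactly as logged.
Step 5: 7 - -6 = 13 — checks out.
Step 6: push -1: top = -1 — matches.
Step 7: push -7: top = -7 — confirmed correct.
Step 8: push -4: top = -4 — checks out.
Step 9: -7 * -4 = 28 — the log disagrees here.
The audit stops at step 9: the recorded entry is wrong and should be top = 28.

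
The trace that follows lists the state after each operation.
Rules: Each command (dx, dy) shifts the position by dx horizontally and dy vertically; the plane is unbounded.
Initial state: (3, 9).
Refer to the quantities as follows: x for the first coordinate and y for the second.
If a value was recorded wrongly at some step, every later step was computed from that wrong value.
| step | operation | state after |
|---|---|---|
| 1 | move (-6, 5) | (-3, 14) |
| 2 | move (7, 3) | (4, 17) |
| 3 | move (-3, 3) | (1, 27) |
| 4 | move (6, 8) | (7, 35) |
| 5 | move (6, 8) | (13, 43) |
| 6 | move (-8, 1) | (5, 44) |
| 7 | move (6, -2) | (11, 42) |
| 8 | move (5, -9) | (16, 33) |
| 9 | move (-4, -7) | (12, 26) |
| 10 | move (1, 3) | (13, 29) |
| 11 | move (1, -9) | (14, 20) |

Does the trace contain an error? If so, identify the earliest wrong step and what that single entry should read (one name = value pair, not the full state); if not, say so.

Step 1: x = 3 + (-6) = -3, y = 9 + (5) = 14 — verified.
Step 2: x = -3 + (7) = 4, y = 14 + (3) = 17 — in agreement.
Step 3: x = 4 + (-3) = 1, y = 17 + (3) = 20 — the trace disagrees here.
First incorrect step: 3; the correct value is y = 20.

step 3, y = 20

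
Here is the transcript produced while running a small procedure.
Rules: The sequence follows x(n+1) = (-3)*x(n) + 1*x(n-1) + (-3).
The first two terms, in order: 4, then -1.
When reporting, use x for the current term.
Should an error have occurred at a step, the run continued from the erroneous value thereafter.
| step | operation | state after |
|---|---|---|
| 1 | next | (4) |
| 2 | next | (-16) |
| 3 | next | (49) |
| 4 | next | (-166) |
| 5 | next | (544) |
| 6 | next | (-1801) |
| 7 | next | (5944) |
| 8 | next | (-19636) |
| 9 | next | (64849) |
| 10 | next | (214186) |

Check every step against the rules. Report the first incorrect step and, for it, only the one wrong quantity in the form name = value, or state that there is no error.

step 10, x = -214186

step 1: x = -3*(-1) + (1)*(4) + (-3) = 4 -> no discrepancy
step 2: x = -3*(4) + (1)*(-1) + (-3) = -16 -> confirmed correct
step 3: x = -3*(-16) + (1)*(4) + (-3) = 49 -> matches
step 4: x = -3*(49) + (1)*(-16) + (-3) = -166 -> checks out
step 5: x = -3*(-166) + (1)*(49) + (-3) = 544 -> agrees with the transcript
step 6: x = -3*(544) + (1)*(-166) + (-3) = -1801 -> verified
step 7: x = -3*(-1801) + (1)*(544) + (-3) = 5944 -> exactly as logged
step 8: x = -3*(5944) + (1)*(-1801) + (-3) = -19636 -> confirmed correct
step 9: x = -3*(-19636) + (1)*(5944) + (-3) = 64849 -> consistent with the transcript
step 10: x = -3*(64849) + (1)*(-19636) + (-3) = -214186 -> the transcript has a different value
First incorrect step: 10; the correct value is x = -214186.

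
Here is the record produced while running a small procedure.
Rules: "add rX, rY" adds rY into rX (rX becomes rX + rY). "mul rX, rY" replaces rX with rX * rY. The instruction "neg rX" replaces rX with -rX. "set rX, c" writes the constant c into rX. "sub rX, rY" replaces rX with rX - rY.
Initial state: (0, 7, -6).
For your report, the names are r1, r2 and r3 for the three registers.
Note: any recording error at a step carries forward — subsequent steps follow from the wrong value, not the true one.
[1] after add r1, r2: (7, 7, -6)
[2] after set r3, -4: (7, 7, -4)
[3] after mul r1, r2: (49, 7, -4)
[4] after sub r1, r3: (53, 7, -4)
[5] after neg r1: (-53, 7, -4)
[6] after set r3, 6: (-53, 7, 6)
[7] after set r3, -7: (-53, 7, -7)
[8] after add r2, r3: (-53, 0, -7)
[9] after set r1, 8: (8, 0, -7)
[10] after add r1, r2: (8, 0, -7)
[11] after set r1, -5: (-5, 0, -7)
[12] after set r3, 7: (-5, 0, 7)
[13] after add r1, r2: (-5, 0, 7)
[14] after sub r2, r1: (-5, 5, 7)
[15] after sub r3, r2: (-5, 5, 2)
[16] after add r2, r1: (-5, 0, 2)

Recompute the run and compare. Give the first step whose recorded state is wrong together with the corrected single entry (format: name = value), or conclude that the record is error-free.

no error

Recomputing the run from the initial state:
step 1: r1 = 7, r2 = 7, r3 = -6
step 2: r1 = 7, r2 = 7, r3 = -4
step 3: r1 = 49, r2 = 7, r3 = -4
step 4: r1 = 53, r2 = 7, r3 = -4
step 5: r1 = -53, r2 = 7, r3 = -4
step 6: r1 = -53, r2 = 7, r3 = 6
step 7: r1 = -53, r2 = 7, r3 = -7
step 8: r1 = -53, r2 = 0, r3 = -7
step 9: r1 = 8, r2 = 0, r3 = -7
step 10: r1 = 8, r2 = 0, r3 = -7
step 11: r1 = -5, r2 = 0, r3 = -7
step 12: r1 = -5, r2 = 0, r3 = 7
step 13: r1 = -5, r2 = 0, r3 = 7
step 14: r1 = -5, r2 = 5, r3 = 7
step 15: r1 = -5, r2 = 5, r3 = 2
step 16: r1 = -5, r2 = 0, r3 = 2
This matches the record at every step.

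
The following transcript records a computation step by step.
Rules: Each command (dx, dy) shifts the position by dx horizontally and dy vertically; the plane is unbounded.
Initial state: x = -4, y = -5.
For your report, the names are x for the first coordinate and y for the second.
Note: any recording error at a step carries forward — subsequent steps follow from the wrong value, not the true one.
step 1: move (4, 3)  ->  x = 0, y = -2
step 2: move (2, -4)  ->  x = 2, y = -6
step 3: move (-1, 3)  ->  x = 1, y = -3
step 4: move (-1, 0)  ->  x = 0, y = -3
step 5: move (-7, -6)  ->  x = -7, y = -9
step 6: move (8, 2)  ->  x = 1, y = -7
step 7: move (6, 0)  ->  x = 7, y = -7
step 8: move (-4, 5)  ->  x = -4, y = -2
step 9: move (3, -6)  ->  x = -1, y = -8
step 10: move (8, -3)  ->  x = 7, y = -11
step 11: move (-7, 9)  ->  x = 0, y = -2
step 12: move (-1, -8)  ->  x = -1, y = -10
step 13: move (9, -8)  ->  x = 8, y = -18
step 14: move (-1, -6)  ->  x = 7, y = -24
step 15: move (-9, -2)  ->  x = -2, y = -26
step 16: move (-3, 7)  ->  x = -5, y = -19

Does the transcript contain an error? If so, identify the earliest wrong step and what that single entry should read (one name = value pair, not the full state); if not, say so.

step 1: x = -4 + (4) = 0, y = -5 + (3) = -2 -> no discrepancy
step 2: x = 0 + (2) = 2, y = -2 + (-4) = -6 -> exactly as logged
step 3: x = 2 + (-1) = 1, y = -6 + (3) = -3 -> consistent with the transcript
step 4: x = 1 + (-1) = 0, y = -3 + (0) = -3 -> checks out
step 5: x = 0 + (-7) = -7, y = -3 + (-6) = -9 -> no discrepancy
step 6: x = -7 + (8) = 1, y = -9 + (2) = -7 -> checks out
step 7: x = 1 + (6) = 7, y = -7 + (0) = -7 -> no discrepancy
step 8: x = 7 + (-4) = 3, y = -7 + (5) = -2 -> this is not what the transcript shows
The earliest wrong entry is at step 8: it should read x = 3.

step 8, x = 3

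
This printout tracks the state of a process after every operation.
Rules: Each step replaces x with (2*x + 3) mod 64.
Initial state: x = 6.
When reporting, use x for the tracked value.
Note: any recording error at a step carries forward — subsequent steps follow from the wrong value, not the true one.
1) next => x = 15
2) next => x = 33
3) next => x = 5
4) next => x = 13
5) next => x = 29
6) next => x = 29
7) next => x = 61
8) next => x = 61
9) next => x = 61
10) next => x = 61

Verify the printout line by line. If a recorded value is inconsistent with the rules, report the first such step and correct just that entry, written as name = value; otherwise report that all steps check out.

step 6, x = 61

Recomputing the run from the initial state:
step 1: x = 15
step 2: x = 33
step 3: x = 5
step 4: x = 13
step 5: x = 29
step 6: x = 61
step 7: x = 61
step 8: x = 61
step 9: x = 61
step 10: x = 61
The first disagreement with the printout is at step 6, where the value should be x = 61.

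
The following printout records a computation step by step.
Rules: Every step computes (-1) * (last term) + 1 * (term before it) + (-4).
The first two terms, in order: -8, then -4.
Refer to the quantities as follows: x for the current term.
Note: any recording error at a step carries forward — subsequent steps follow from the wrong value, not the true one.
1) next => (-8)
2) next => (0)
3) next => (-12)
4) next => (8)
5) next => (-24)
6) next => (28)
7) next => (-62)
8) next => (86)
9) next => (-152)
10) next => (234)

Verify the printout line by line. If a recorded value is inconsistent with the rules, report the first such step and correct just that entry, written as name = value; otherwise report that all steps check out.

Recomputing the run from the initial state:
step 1: x = -8
step 2: x = 0
step 3: x = -12
step 4: x = 8
step 5: x = -24
step 6: x = 28
step 7: x = -56
step 8: x = 80
step 9: x = -140
step 10: x = 216
The first disagreement with the printout is at step 7, where the value should be x = -56.

step 7, x = -56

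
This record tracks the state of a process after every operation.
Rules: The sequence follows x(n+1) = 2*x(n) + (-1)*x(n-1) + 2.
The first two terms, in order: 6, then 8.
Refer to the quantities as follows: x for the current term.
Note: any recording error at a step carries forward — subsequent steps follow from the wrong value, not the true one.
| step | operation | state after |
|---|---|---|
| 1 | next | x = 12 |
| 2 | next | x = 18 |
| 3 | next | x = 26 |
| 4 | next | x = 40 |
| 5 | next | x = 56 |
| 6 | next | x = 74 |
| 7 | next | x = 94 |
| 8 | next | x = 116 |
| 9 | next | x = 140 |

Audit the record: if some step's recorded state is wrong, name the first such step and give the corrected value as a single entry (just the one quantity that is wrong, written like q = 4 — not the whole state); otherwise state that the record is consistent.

1. x = 2*(8) + (-1)*(6) + (2) = 12 (matches)
2. x = 2*(12) + (-1)*(8) + (2) = 18 (no discrepancy)
3. x = 2*(18) + (-1)*(12) + (2) = 26 (consistent with the record)
4. x = 2*(26) + (-1)*(18) + (2) = 36 (this is not what the record shows)
First deviation found at step 4; the corrected entry is x = 36.

step 4, x = 36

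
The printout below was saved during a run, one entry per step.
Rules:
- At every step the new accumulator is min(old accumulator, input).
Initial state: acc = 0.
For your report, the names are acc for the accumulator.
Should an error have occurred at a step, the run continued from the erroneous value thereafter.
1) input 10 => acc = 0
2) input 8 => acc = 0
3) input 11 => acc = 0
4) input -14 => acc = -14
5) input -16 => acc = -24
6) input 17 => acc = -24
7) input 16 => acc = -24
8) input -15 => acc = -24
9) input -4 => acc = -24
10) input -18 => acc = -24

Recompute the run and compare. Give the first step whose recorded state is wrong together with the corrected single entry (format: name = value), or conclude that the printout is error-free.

step 1: acc = min(0, 10) = 0 -> exactly as logged
step 2: acc = min(0, 8) = 0 -> checks out
step 3: acc = min(0, 11) = 0 -> same as recorded
step 4: acc = min(0, -14) = -14 -> same as recorded
step 5: acc = min(-14, -16) = -16 -> the recorded entry deviates here
So the first discrepancy is step 5, where the right value is acc = -16.

step 5, acc = -16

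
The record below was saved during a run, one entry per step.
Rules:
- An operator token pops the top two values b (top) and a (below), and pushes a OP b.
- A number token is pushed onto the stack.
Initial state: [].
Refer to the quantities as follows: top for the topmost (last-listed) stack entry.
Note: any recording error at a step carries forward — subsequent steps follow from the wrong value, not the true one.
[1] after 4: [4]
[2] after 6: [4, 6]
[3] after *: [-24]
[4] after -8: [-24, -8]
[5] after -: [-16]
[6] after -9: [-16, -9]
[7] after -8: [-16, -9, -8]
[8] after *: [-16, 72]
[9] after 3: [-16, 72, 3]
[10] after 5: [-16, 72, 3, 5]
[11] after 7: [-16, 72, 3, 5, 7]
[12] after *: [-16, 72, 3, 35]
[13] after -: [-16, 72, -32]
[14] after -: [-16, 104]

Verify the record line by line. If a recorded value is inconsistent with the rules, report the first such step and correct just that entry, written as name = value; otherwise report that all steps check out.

step 3, top = 24

Recomputing the run from the initial state:
step 1: [4]
step 2: [4, 6]
step 3: [24]
step 4: [24, -8]
step 5: [32]
step 6: [32, -9]
step 7: [32, -9, -8]
step 8: [32, 72]
step 9: [32, 72, 3]
step 10: [32, 72, 3, 5]
step 11: [32, 72, 3, 5, 7]
step 12: [32, 72, 3, 35]
step 13: [32, 72, -32]
step 14: [32, 104]
The first disagreement with the record is at step 3, where the value should be top = 24.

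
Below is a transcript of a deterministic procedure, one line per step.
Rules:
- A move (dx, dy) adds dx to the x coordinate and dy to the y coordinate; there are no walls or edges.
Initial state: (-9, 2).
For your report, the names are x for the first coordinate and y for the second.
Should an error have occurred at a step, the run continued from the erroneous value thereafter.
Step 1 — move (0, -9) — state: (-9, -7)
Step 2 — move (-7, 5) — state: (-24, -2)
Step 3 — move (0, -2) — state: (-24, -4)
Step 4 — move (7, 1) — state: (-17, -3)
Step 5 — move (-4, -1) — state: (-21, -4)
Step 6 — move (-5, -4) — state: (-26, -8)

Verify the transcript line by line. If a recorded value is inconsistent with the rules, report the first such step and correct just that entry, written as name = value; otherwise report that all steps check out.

step 1: x = -9 + (0) = -9, y = 2 + (-9) = -7 -> matches
step 2: x = -9 + (-7) = -16, y = -7 + (5) = -2 -> this is not what the transcript shows
First deviation found at step 2; the corrected entry is x = -16.

step 2, x = -16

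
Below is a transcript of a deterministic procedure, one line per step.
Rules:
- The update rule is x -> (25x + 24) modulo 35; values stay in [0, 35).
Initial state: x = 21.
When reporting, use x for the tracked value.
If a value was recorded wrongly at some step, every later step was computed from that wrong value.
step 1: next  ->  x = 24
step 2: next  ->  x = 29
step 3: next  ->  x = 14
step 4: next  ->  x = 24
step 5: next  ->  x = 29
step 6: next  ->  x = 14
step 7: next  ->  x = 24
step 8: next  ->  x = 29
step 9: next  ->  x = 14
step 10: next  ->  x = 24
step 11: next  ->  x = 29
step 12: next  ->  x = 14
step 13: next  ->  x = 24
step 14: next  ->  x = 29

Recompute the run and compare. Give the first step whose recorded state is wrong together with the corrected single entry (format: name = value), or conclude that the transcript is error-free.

Step 1: x = (25*21 + 24) mod 35 = 24 — same as recorded.
Step 2: x = (25*24 + 24) mod 35 = 29 — no discrepancy.
Step 3: x = (25*29 + 24) mod 35 = 14 — in agreement.
Step 4: x = (25*14 + 24) mod 35 = 24 — exactly as logged.
Step 5: x = (25*24 + 24) mod 35 = 29 — checks out.
Step 6: x = (25*29 + 24) mod 35 = 14 — matches.
Step 7: x = (25*14 + 24) mod 35 = 24 — agrees with the transcript.
Step 8: x = (25*24 + 24) mod 35 = 29 — confirmed correct.
Step 9: x = (25*29 + 24) mod 35 = 14 — no discrepancy.
Step 10: x = (25*14 + 24) mod 35 = 24 — exactly as logged.
Step 11: x = (25*24 + 24) mod 35 = 29 — no discrepancy.
Step 12: x = (25*29 + 24) mod 35 = 14 — matches.
Step 13: x = (25*14 + 24) mod 35 = 24 — same as recorded.
Step 14: x = (25*24 + 24) mod 35 = 29 — consistent with the transcript.
The recomputation confirms every line.

no error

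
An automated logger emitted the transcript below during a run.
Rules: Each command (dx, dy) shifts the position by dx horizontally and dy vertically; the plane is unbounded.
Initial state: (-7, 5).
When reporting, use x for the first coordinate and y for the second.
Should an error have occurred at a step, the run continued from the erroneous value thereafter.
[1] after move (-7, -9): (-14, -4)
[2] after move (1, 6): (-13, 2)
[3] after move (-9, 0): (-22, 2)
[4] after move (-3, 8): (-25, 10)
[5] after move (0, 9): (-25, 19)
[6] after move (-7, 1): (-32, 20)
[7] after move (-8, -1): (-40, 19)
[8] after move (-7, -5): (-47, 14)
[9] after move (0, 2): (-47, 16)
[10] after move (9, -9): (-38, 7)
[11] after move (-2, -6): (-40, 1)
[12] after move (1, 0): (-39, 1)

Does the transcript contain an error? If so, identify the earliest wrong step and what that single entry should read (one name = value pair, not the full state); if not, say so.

no error

Recomputing the run from the initial state:
step 1: x = -14, y = -4
step 2: x = -13, y = 2
step 3: x = -22, y = 2
step 4: x = -25, y = 10
step 5: x = -25, y = 19
step 6: x = -32, y = 20
step 7: x = -40, y = 19
step 8: x = -47, y = 14
step 9: x = -47, y = 16
step 10: x = -38, y = 7
step 11: x = -40, y = 1
step 12: x = -39, y = 1
This matches the transcript at every step.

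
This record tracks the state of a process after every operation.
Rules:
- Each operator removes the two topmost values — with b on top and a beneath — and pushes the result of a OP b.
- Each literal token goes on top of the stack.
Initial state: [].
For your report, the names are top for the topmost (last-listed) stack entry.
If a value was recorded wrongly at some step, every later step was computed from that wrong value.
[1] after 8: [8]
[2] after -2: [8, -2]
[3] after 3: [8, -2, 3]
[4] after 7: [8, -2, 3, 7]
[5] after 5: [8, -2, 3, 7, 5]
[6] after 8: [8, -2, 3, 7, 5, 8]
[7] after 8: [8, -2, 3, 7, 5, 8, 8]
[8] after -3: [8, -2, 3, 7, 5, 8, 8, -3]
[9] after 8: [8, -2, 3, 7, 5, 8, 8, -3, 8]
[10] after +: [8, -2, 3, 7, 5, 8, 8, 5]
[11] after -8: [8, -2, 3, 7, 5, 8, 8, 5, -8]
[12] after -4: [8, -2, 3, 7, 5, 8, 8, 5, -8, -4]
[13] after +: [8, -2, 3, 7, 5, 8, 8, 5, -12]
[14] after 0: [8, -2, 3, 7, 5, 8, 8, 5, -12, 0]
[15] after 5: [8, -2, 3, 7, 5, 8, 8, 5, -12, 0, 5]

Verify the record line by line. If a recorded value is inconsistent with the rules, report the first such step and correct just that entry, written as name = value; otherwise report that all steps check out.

step 1: push 8: top = 8 -> in agreement
step 2: push -2: top = -2 -> no discrepancy
step 3: push 3: top = 3 -> consistent with the record
step 4: push 7: top = 7 -> in agreement
step 5: push 5: top = 5 -> agrees with the record
step 6: push 8: top = 8 -> matches
step 7: push 8: top = 8 -> checks out
step 8: push -3: top = -3 -> verified
step 9: push 8: top = 8 -> no discrepancy
step 10: -3 + 8 = 5 -> checks out
step 11: push -8: top = -8 -> consistent with the record
step 12: push -4: top = -4 -> in agreement
step 13: -8 + -4 = -12 -> same as recorded
step 14: push 0: top = 0 -> matches
step 15: push 5: top = 5 -> matches
Nothing is out of place; the run is error-free.

no error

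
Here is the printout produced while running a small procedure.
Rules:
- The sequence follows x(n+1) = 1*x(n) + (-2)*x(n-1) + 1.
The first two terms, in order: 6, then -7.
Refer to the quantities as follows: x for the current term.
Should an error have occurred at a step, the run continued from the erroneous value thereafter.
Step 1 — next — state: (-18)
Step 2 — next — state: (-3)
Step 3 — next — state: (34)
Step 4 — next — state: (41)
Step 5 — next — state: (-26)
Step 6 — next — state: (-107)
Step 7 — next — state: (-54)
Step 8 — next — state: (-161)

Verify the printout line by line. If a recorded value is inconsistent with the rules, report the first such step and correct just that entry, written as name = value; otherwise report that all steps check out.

step 1: x = 1*(-7) + (-2)*(6) + (1) = -18 -> agrees with the printout
step 2: x = 1*(-18) + (-2)*(-7) + (1) = -3 -> in agreement
step 3: x = 1*(-3) + (-2)*(-18) + (1) = 34 -> verified
step 4: x = 1*(34) + (-2)*(-3) + (1) = 41 -> agrees with the printout
step 5: x = 1*(41) + (-2)*(34) + (1) = -26 -> confirmed correct
step 6: x = 1*(-26) + (-2)*(41) + (1) = -107 -> verified
step 7: x = 1*(-107) + (-2)*(-26) + (1) = -54 -> verified
step 8: x = 1*(-54) + (-2)*(-107) + (1) = 161 -> a discrepancy with the printout
So the first discrepancy is step 8, where the right value is x = 161.

step 8, x = 161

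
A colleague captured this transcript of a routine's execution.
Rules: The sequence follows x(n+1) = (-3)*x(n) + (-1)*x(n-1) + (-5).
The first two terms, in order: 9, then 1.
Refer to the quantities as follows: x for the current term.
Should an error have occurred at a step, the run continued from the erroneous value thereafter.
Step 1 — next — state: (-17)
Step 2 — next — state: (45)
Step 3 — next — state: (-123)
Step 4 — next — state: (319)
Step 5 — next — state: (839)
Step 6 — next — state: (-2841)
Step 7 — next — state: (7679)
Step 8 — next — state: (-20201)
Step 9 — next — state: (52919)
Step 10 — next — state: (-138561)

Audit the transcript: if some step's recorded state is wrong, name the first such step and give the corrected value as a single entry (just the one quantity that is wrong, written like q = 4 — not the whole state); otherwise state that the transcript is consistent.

step 5, x = -839

Recomputing the run from the initial state:
step 1: x = -17
step 2: x = 45
step 3: x = -123
step 4: x = 319
step 5: x = -839
step 6: x = 2193
step 7: x = -5745
step 8: x = 15037
step 9: x = -39371
step 10: x = 103071
The first disagreement with the transcript is at step 5, where the value should be x = -839.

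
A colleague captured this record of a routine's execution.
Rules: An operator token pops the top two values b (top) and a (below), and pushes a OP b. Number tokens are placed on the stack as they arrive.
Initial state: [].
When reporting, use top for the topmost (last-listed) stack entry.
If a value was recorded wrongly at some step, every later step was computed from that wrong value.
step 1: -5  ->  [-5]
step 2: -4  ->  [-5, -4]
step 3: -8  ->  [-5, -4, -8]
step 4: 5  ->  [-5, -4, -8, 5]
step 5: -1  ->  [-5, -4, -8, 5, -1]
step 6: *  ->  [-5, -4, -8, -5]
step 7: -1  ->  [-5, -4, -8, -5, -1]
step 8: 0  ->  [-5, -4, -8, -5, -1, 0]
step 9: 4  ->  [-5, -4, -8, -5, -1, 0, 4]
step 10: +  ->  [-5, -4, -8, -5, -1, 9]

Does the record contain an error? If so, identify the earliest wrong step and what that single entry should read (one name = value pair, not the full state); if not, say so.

step 10, top = 4

Step 1: push -5: top = -5 — consistent with the record.
Step 2: push -4: top = -4 — in agreement.
Step 3: push -8: top = -8 — checks out.
Step 4: push 5: top = 5 — checks out.
Step 5: push -1: top = -1 — same as recorded.
Step 6: 5 * -1 = -5 — exactly as logged.
Step 7: push -1: top = -1 — confirmed correct.
Step 8: push 0: top = 0 — exactly as logged.
Step 9: push 4: top = 4 — checks out.
Step 10: 0 + 4 = 4 — this is not what the record shows.
So the first discrepancy is step 10, where the right value is top = 4.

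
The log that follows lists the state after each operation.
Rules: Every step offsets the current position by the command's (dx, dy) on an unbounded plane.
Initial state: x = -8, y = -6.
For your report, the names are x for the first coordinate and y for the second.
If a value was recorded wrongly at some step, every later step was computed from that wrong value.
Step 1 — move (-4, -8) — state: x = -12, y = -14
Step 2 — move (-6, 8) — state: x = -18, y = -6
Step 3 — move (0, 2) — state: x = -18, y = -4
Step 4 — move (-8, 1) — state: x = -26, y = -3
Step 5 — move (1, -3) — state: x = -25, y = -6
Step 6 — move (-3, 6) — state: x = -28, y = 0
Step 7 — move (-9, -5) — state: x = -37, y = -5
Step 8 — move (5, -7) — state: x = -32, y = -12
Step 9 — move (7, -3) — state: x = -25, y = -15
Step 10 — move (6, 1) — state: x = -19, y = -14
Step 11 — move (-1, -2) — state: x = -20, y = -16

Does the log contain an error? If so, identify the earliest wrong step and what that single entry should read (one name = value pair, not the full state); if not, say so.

no error

Recomputing the run from the initial state:
step 1: x = -12, y = -14
step 2: x = -18, y = -6
step 3: x = -18, y = -4
step 4: x = -26, y = -3
step 5: x = -25, y = -6
step 6: x = -28, y = 0
step 7: x = -37, y = -5
step 8: x = -32, y = -12
step 9: x = -25, y = -15
step 10: x = -19, y = -14
step 11: x = -20, y = -16
This matches the log at every step.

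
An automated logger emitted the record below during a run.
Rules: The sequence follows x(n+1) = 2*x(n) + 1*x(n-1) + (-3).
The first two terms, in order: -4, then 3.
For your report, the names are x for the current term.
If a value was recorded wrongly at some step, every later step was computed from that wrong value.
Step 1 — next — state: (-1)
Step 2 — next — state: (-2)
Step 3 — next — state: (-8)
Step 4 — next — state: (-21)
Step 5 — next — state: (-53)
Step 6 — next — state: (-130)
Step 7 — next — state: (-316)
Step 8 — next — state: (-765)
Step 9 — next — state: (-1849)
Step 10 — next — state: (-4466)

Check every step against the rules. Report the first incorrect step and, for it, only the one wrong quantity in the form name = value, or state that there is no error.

no error

1. x = 2*(3) + (1)*(-4) + (-3) = -1 (same as recorded)
2. x = 2*(-1) + (1)*(3) + (-3) = -2 (same as recorded)
3. x = 2*(-2) + (1)*(-1) + (-3) = -8 (matches)
4. x = 2*(-8) + (1)*(-2) + (-3) = -21 (matches)
5. x = 2*(-21) + (1)*(-8) + (-3) = -53 (no discrepancy)
6. x = 2*(-53) + (1)*(-21) + (-3) = -130 (matches)
7. x = 2*(-130) + (1)*(-53) + (-3) = -316 (checks out)
8. x = 2*(-316) + (1)*(-130) + (-3) = -765 (matches)
9. x = 2*(-765) + (1)*(-316) + (-3) = -1849 (matches)
10. x = 2*(-1849) + (1)*(-765) + (-3) = -4466 (consistent with the record)
The whole run recomputes cleanly — no discrepancies.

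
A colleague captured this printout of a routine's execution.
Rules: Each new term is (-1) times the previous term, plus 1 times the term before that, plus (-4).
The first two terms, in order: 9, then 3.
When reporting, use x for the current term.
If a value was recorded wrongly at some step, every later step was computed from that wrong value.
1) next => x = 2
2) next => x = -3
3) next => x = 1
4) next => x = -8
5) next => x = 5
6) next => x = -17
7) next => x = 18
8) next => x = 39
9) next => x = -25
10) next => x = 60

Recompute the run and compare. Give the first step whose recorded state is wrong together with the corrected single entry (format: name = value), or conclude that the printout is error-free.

Recomputing the run from the initial state:
step 1: x = 2
step 2: x = -3
step 3: x = 1
step 4: x = -8
step 5: x = 5
step 6: x = -17
step 7: x = 18
step 8: x = -39
step 9: x = 53
step 10: x = -96
The first disagreement with the printout is at step 8, where the value should be x = -39.

step 8, x = -39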